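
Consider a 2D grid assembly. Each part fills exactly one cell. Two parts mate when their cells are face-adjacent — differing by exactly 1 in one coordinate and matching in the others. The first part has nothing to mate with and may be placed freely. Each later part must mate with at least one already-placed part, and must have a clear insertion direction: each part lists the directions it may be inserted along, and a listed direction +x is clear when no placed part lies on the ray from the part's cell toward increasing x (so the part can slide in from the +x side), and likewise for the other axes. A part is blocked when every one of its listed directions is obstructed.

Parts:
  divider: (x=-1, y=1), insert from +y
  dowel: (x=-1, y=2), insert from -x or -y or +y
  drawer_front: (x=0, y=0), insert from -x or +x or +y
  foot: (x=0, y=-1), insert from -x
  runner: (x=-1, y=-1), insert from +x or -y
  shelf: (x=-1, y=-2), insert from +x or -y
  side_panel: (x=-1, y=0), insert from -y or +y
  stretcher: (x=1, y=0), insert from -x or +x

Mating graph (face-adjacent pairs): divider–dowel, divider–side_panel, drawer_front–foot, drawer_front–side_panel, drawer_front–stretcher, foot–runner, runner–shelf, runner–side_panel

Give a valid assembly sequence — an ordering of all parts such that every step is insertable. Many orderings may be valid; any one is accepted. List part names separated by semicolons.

1. drawer_front@(0, 0) [-x clear] — {drawer_front}
2. side_panel@(-1, 0) [-y clear] — {drawer_front, side_panel}
3. foot@(0, -1) [-x clear] — {drawer_front, foot, side_panel}
4. runner@(-1, -1) [-y clear] — {drawer_front, foot, runner, side_panel}
5. shelf@(-1, -2) [+x clear] — {drawer_front, foot, runner, shelf, side_panel}
6. divider@(-1, 1) [+y clear] — {divider, drawer_front, foot, runner, shelf, side_panel}
7. dowel@(-1, 2) [-x clear] — {divider, dowel, drawer_front, foot, runner, shelf, side_panel}
8. stretcher@(1, 0) [+x clear] — {divider, dowel, drawer_front, foot, runner, shelf, side_panel, stretcher}

drawer_front; side_panel; foot; runner; shelf; divider; dowel; stretcher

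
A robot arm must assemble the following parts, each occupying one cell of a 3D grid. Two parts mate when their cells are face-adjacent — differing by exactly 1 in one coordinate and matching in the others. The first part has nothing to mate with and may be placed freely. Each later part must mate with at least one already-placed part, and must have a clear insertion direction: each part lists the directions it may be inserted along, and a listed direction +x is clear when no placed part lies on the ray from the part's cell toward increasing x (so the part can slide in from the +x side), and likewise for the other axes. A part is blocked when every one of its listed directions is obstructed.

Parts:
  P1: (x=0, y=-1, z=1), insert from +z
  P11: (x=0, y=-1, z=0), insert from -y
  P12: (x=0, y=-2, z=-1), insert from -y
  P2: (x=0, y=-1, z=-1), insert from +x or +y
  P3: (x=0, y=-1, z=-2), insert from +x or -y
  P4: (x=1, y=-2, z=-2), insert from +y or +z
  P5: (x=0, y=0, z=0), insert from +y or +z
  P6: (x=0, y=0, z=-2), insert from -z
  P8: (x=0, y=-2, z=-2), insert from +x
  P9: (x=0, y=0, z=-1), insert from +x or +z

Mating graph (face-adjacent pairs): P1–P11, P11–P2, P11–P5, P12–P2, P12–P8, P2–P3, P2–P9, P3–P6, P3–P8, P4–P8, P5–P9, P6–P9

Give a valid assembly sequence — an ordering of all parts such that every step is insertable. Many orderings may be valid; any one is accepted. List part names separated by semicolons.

1. P8@(0, -2, -2) [+x clear] — {P8}
2. P4@(1, -2, -2) [+y clear] — {P4, P8}
3. P3@(0, -1, -2) [+x clear] — {P3, P4, P8}
4. P12@(0, -2, -1) [-y clear] — {P12, P3, P4, P8}
5. P2@(0, -1, -1) [+x clear] — {P12, P2, P3, P4, P8}
6. P11@(0, -1, 0) [-y clear] — {P11, P12, P2, P3, P4, P8}
7. P5@(0, 0, 0) [+y clear] — {P11, P12, P2, P3, P4, P5, P8}
8. P1@(0, -1, 1) [+z clear] — {P1, P11, P12, P2, P3, P4, P5, P8}
9. P6@(0, 0, -2) [-z clear] — {P1, P11, P12, P2, P3, P4, P5, P6, P8}
10. P9@(0, 0, -1) [+x clear] — {P1, P11, P12, P2, P3, P4, P5, P6, P8, P9}

P8; P4; P3; P12; P2; P11; P5; P1; P6; P9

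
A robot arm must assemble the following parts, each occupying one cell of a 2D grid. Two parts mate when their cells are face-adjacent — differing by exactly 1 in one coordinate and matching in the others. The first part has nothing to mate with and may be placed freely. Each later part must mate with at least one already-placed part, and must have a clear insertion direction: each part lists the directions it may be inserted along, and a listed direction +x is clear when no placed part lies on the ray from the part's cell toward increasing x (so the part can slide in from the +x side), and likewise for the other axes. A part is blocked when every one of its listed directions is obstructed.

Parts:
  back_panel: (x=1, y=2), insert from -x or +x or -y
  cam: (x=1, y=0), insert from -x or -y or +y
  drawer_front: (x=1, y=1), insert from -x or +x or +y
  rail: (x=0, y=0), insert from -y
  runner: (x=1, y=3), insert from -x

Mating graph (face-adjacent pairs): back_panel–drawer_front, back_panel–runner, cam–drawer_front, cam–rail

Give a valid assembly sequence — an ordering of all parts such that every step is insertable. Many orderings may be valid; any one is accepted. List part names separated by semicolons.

back_panel; drawer_front; cam; rail; runner

1. back_panel@(1, 2) [-x clear] — {back_panel}
2. drawer_front@(1, 1) [-x clear] — {back_panel, drawer_front}
3. cam@(1, 0) [-x clear] — {back_panel, cam, drawer_front}
4. rail@(0, 0) [-y clear] — {back_panel, cam, drawer_front, rail}
5. runner@(1, 3) [-x clear] — {back_panel, cam, drawer_front, rail, runner}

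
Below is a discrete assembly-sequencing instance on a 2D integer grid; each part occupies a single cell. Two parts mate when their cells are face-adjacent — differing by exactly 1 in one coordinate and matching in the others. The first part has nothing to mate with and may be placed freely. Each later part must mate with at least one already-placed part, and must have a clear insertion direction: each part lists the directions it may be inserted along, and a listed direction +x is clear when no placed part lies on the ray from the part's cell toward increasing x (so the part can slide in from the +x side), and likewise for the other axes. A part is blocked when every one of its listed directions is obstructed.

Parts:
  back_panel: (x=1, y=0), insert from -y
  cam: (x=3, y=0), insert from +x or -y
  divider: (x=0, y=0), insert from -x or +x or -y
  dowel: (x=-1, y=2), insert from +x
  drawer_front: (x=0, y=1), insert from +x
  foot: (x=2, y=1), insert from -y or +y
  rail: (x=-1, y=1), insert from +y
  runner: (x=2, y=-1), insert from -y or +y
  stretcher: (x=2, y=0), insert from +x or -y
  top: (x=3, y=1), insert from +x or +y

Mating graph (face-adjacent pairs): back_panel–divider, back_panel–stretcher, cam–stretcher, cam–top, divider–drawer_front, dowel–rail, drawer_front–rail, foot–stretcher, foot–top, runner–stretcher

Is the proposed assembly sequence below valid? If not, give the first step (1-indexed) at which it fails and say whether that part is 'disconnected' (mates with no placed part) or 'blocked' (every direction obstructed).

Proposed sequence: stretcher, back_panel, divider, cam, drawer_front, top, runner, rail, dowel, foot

Valid

1. stretcher@(2, 0) [+x clear] — {stretcher}
2. back_panel@(1, 0) [-y clear] — {back_panel, stretcher}
3. divider@(0, 0) [-x clear] — {back_panel, divider, stretcher}
4. cam@(3, 0) [+x clear] — {back_panel, cam, divider, stretcher}
5. drawer_front@(0, 1) [+x clear] — {back_panel, cam, divider, drawer_front, stretcher}
6. top@(3, 1) [+x clear] — {back_panel, cam, divider, drawer_front, stretcher, top}
7. runner@(2, -1) [-y clear] — {back_panel, cam, divider, drawer_front, runner, stretcher, top}
8. rail@(-1, 1) [+y clear] — {back_panel, cam, divider, drawer_front, rail, runner, stretcher, top}
9. dowel@(-1, 2) [+x clear] — {back_panel, cam, divider, dowel, drawer_front, rail, runner, stretcher, top}
10. foot@(2, 1) [+y clear] — {back_panel, cam, divider, dowel, drawer_front, foot, rail, runner, stretcher, top}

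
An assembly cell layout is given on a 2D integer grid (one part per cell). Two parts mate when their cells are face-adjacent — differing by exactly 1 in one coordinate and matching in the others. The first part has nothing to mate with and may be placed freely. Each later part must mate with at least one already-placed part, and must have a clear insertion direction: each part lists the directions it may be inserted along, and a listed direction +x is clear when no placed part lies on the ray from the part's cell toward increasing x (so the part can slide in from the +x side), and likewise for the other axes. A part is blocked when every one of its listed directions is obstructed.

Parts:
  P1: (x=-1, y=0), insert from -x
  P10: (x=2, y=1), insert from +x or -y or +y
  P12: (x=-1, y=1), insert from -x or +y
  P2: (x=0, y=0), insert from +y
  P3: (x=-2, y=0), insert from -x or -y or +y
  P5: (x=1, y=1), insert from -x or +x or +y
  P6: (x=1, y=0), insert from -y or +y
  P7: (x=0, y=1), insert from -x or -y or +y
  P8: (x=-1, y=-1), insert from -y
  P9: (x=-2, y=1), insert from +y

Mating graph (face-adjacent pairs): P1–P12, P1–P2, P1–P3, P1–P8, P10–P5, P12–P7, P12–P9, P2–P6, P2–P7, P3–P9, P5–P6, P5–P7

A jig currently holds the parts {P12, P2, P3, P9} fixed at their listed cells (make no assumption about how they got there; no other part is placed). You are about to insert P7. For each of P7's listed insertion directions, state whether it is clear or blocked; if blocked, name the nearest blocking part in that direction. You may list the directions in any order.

-x: nearest on ray is P12@(-1, 1) ⇒ blocked
-y: nearest on ray is P2@(0, 0) ⇒ blocked
+y: ray from P7(0, 1) has no placed part ⇒ clear

+y: clear; -x: blocked by P12; -y: blocked by P2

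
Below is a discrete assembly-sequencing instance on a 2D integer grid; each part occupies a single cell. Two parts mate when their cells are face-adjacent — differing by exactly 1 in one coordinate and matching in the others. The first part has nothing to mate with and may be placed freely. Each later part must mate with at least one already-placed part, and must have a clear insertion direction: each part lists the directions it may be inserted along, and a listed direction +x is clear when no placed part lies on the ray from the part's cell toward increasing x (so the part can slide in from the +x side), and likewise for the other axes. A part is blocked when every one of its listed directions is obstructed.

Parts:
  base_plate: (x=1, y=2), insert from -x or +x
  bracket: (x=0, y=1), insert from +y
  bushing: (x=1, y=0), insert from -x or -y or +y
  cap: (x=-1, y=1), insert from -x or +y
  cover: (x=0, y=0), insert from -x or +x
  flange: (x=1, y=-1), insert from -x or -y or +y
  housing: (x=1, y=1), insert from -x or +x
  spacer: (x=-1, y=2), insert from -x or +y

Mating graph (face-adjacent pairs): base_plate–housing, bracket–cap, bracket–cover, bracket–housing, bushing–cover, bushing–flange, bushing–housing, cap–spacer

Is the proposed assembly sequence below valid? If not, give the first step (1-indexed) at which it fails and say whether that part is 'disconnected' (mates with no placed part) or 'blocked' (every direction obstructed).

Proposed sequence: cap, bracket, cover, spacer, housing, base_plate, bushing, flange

Valid

1. cap@(-1, 1) [-x clear] — {cap}
2. bracket@(0, 1) [+y clear] — {bracket, cap}
3. cover@(0, 0) [-x clear] — {bracket, cap, cover}
4. spacer@(-1, 2) [-x clear] — {bracket, cap, cover, spacer}
5. housing@(1, 1) [+x clear] — {bracket, cap, cover, housing, spacer}
6. base_plate@(1, 2) [+x clear] — {base_plate, bracket, cap, cover, housing, spacer}
7. bushing@(1, 0) [-y clear] — {base_plate, bracket, bushing, cap, cover, housing, spacer}
8. flange@(1, -1) [-x clear] — {base_plate, bracket, bushing, cap, cover, flange, housing, spacer}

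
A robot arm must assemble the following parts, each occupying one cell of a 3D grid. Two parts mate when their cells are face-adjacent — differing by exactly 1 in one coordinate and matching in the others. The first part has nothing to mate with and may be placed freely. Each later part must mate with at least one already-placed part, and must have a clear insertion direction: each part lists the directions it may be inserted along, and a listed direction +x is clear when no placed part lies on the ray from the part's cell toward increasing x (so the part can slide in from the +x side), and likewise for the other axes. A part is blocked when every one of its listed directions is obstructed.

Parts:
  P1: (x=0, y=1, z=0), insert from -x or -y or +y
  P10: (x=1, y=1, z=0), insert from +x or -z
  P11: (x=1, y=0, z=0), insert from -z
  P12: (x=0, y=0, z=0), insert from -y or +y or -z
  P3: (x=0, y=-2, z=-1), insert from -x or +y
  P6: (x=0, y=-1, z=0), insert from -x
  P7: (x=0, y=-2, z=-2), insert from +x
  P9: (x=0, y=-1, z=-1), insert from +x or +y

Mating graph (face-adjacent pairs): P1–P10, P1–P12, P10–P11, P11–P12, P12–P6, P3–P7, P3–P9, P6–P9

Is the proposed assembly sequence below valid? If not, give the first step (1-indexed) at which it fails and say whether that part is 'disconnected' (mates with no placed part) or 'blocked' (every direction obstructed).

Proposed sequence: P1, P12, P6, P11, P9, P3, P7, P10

1. P1@(0, 1, 0) [-x clear] — {P1}
2. P12@(0, 0, 0) [-y clear] — {P1, P12}
3. P6@(0, -1, 0) [-x clear] — {P1, P12, P6}
4. P11@(1, 0, 0) [-z clear] — {P1, P11, P12, P6}
5. P9@(0, -1, -1) [+x clear] — {P1, P11, P12, P6, P9}
6. P3@(0, -2, -1) [-x clear] — {P1, P11, P12, P3, P6, P9}
7. P7@(0, -2, -2) [+x clear] — {P1, P11, P12, P3, P6, P7, P9}
8. P10@(1, 1, 0) [+x clear] — {P1, P10, P11, P12, P3, P6, P7, P9}

Valid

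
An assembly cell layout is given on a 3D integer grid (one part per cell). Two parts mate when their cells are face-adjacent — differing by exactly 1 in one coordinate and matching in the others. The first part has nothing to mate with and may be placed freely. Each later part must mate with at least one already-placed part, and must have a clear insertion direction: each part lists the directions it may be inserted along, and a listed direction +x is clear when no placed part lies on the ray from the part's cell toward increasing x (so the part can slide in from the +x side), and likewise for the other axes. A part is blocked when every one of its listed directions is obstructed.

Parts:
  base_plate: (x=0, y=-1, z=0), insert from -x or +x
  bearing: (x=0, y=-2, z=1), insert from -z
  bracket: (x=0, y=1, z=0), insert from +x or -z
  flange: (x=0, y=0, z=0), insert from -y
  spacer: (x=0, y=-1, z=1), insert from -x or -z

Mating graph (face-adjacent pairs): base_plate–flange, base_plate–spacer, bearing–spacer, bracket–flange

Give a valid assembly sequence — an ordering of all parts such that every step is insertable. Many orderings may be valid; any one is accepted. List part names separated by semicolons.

1. bracket@(0, 1, 0) [+x clear] — {bracket}
2. flange@(0, 0, 0) [-y clear] — {bracket, flange}
3. base_plate@(0, -1, 0) [-x clear] — {base_plate, bracket, flange}
4. spacer@(0, -1, 1) [-x clear] — {base_plate, bracket, flange, spacer}
5. bearing@(0, -2, 1) [-z clear] — {base_plate, bearing, bracket, flange, spacer}

bracket; flange; base_plate; spacer; bearing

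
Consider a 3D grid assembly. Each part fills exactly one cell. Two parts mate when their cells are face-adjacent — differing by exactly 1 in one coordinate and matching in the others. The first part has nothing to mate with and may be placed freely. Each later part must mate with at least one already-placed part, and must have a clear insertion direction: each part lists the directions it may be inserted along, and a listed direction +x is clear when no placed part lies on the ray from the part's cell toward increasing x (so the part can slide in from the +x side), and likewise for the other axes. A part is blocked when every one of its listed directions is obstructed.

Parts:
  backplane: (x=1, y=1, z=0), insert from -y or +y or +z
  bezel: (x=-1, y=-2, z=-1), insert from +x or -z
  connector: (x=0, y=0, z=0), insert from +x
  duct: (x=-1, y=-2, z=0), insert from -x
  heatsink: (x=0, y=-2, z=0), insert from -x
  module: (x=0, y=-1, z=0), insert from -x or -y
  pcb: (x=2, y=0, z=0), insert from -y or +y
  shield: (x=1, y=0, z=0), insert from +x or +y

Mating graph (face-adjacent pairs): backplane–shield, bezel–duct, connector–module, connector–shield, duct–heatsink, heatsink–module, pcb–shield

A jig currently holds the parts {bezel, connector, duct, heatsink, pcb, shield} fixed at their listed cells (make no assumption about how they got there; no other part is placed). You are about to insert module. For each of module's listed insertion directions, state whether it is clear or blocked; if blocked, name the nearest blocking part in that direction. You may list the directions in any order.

-x: clear; -y: blocked by heatsink

-x: ray from module(0, -1, 0) has no placed part ⇒ clear
-y: nearest on ray is heatsink@(0, -2, 0) ⇒ blocked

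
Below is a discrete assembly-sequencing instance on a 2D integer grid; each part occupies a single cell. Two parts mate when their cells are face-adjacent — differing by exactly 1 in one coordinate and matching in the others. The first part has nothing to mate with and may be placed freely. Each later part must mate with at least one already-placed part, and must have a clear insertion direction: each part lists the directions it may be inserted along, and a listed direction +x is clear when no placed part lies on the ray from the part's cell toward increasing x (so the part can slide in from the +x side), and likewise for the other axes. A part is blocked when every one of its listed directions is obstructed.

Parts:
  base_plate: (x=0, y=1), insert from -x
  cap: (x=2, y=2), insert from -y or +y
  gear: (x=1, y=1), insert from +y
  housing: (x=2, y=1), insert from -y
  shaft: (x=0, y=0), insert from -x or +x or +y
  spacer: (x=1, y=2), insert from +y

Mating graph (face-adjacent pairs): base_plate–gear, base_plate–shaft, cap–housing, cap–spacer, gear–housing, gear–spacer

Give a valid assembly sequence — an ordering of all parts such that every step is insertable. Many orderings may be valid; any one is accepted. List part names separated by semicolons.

base_plate; gear; housing; cap; spacer; shaft

1. base_plate@(0, 1) [-x clear] — {base_plate}
2. gear@(1, 1) [+y clear] — {base_plate, gear}
3. housing@(2, 1) [-y clear] — {base_plate, gear, housing}
4. cap@(2, 2) [+y clear] — {base_plate, cap, gear, housing}
5. spacer@(1, 2) [+y clear] — {base_plate, cap, gear, housing, spacer}
6. shaft@(0, 0) [-x clear] — {base_plate, cap, gear, housing, shaft, spacer}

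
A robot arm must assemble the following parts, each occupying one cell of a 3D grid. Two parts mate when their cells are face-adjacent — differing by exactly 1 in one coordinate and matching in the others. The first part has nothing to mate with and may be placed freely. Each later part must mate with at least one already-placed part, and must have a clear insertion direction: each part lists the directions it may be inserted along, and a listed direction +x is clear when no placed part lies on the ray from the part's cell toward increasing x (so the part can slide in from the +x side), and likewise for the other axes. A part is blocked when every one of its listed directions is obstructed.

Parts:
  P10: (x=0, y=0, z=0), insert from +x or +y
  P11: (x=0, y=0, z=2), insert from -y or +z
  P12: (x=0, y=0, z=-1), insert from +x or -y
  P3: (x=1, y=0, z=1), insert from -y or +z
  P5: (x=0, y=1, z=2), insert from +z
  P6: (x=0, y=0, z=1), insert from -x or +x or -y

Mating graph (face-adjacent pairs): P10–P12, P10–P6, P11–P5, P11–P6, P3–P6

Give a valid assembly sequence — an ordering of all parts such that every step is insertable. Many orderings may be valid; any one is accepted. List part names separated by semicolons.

P3; P6; P11; P5; P10; P12

1. P3@(1, 0, 1) [-y clear] — {P3}
2. P6@(0, 0, 1) [-x clear] — {P3, P6}
3. P11@(0, 0, 2) [-y clear] — {P11, P3, P6}
4. P5@(0, 1, 2) [+z clear] — {P11, P3, P5, P6}
5. P10@(0, 0, 0) [+x clear] — {P10, P11, P3, P5, P6}
6. P12@(0, 0, -1) [+x clear] — {P10, P11, P12, P3, P5, P6}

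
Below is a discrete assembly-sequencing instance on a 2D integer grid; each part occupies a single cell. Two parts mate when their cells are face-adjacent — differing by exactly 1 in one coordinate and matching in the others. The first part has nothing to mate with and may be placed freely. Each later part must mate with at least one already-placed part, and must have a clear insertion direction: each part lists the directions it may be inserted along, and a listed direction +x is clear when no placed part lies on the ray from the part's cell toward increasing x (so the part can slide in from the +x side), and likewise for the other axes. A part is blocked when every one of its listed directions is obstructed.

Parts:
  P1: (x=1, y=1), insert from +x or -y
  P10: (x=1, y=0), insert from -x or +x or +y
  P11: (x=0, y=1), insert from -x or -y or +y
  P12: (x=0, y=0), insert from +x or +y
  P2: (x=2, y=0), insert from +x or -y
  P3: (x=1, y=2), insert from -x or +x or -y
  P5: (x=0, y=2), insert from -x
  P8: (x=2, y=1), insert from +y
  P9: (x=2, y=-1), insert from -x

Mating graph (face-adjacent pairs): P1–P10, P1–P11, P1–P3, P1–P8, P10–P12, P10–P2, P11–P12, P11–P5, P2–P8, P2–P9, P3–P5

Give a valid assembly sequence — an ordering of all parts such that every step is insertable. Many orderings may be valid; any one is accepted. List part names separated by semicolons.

P8; P2; P9; P1; P3; P10; P12; P11; P5

1. P8@(2, 1) [+y clear] — {P8}
2. P2@(2, 0) [+x clear] — {P2, P8}
3. P9@(2, -1) [-x clear] — {P2, P8, P9}
4. P1@(1, 1) [-y clear] — {P1, P2, P8, P9}
5. P3@(1, 2) [-x clear] — {P1, P2, P3, P8, P9}
6. P10@(1, 0) [-x clear] — {P1, P10, P2, P3, P8, P9}
7. P12@(0, 0) [+y clear] — {P1, P10, P12, P2, P3, P8, P9}
8. P11@(0, 1) [-x clear] — {P1, P10, P11, P12, P2, P3, P8, P9}
9. P5@(0, 2) [-x clear] — {P1, P10, P11, P12, P2, P3, P5, P8, P9}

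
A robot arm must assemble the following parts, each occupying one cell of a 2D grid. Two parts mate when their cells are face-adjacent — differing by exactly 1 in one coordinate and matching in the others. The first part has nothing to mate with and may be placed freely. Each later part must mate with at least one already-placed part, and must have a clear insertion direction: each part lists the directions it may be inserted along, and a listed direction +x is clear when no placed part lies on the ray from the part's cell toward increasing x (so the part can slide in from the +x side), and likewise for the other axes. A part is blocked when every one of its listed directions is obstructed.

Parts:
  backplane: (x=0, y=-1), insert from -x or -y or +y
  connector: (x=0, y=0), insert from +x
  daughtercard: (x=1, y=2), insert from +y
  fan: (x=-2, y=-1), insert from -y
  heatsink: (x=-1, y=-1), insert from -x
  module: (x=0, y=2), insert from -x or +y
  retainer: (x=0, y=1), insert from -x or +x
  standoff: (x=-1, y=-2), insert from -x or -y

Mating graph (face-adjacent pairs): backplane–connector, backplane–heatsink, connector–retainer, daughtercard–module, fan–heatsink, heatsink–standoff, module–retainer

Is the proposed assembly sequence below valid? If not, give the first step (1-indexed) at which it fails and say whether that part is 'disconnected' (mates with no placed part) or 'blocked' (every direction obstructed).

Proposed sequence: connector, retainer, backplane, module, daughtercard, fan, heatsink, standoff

1. connector@(0, 0) [+x clear] — {connector}
2. retainer@(0, 1) [-x clear] — {connector, retainer}
3. backplane@(0, -1) [-x clear] — {backplane, connector, retainer}
4. module@(0, 2) [-x clear] — {backplane, connector, module, retainer}
5. daughtercard@(1, 2) [+y clear] — {backplane, connector, daughtercard, module, retainer}
6. fan@(-2, -1) — no placed neighbour ⇒ disconnected

Invalid at step 6 (disconnected)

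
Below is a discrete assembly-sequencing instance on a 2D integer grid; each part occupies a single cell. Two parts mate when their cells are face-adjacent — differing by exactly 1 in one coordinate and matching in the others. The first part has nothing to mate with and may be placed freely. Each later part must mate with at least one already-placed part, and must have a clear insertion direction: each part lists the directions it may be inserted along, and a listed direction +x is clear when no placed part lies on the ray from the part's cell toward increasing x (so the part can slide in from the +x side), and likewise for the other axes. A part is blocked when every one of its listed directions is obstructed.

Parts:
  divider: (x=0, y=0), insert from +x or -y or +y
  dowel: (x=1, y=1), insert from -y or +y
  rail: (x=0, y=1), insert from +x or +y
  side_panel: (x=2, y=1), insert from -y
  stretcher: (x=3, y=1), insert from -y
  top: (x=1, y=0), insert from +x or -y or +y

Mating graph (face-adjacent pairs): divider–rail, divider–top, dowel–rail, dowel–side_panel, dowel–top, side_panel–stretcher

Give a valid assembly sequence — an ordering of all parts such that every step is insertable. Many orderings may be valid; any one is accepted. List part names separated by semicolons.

rail; dowel; side_panel; stretcher; top; divider

1. rail@(0, 1) [+x clear] — {rail}
2. dowel@(1, 1) [-y clear] — {dowel, rail}
3. side_panel@(2, 1) [-y clear] — {dowel, rail, side_panel}
4. stretcher@(3, 1) [-y clear] — {dowel, rail, side_panel, stretcher}
5. top@(1, 0) [+x clear] — {dowel, rail, side_panel, stretcher, top}
6. divider@(0, 0) [-y clear] — {divider, dowel, rail, side_panel, stretcher, top}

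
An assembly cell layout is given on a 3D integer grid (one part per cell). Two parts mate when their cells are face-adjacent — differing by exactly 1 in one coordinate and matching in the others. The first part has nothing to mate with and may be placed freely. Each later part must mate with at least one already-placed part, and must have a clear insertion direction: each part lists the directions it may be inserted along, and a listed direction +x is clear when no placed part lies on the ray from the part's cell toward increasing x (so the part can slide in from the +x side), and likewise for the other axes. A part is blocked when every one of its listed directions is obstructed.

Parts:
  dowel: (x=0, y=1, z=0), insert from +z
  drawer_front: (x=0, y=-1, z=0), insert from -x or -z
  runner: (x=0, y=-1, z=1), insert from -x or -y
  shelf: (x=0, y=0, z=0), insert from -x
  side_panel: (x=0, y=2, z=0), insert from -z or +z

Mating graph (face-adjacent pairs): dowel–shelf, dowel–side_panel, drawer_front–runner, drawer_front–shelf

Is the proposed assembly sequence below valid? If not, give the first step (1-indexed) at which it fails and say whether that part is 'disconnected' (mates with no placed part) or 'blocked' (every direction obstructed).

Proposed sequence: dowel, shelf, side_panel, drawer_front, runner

Valid

1. dowel@(0, 1, 0) [+z clear] — {dowel}
2. shelf@(0, 0, 0) [-x clear] — {dowel, shelf}
3. side_panel@(0, 2, 0) [-z clear] — {dowel, shelf, side_panel}
4. drawer_front@(0, -1, 0) [-x clear] — {dowel, drawer_front, shelf, side_panel}
5. runner@(0, -1, 1) [-x clear] — {dowel, drawer_front, runner, shelf, side_panel}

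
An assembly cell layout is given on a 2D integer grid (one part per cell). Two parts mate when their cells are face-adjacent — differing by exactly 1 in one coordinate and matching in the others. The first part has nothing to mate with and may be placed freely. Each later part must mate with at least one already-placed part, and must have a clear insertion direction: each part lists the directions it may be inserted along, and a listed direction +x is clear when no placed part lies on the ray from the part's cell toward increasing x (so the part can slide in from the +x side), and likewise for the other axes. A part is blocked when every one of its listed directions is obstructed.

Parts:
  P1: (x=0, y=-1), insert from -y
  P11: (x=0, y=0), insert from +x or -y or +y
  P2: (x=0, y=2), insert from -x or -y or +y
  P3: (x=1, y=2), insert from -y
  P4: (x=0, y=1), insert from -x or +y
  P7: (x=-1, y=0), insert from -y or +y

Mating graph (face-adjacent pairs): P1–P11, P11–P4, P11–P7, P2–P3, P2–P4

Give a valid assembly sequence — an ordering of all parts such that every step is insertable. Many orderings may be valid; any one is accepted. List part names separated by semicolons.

1. P7@(-1, 0) [-y clear] — {P7}
2. P11@(0, 0) [+x clear] — {P11, P7}
3. P1@(0, -1) [-y clear] — {P1, P11, P7}
4. P4@(0, 1) [-x clear] — {P1, P11, P4, P7}
5. P2@(0, 2) [-x clear] — {P1, P11, P2, P4, P7}
6. P3@(1, 2) [-y clear] — {P1, P11, P2, P3, P4, P7}

P7; P11; P1; P4; P2; P3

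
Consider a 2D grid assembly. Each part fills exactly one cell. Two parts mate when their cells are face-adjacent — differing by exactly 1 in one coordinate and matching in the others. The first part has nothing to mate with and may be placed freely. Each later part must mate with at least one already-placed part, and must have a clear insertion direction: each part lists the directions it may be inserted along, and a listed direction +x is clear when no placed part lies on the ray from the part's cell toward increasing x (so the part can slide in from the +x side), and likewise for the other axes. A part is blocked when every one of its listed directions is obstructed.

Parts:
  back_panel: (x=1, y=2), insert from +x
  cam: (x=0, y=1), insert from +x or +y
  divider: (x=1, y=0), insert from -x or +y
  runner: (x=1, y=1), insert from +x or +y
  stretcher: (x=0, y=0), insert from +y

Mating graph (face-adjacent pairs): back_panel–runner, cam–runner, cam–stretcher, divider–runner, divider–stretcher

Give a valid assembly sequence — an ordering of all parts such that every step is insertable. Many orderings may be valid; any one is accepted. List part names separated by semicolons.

back_panel; runner; divider; stretcher; cam

1. back_panel@(1, 2) [+x clear] — {back_panel}
2. runner@(1, 1) [+x clear] — {back_panel, runner}
3. divider@(1, 0) [-x clear] — {back_panel, divider, runner}
4. stretcher@(0, 0) [+y clear] — {back_panel, divider, runner, stretcher}
5. cam@(0, 1) [+y clear] — {back_panel, cam, divider, runner, stretcher}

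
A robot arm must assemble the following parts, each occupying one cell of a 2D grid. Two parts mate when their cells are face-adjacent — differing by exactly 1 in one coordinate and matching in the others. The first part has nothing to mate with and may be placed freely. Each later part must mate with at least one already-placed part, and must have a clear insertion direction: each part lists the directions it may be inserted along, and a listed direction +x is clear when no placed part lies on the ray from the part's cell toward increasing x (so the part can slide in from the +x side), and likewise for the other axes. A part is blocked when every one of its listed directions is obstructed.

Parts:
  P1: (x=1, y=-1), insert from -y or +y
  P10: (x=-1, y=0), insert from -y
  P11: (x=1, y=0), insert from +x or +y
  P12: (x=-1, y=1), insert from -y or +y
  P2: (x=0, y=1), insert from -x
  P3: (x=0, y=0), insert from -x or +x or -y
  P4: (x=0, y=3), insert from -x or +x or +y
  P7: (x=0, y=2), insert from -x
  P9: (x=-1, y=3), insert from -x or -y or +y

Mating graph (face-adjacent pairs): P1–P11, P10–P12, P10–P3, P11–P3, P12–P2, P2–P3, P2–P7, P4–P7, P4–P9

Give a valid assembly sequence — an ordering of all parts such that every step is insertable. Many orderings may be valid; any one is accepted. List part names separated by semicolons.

P7; P2; P3; P10; P12; P11; P1; P4; P9

1. P7@(0, 2) [-x clear] — {P7}
2. P2@(0, 1) [-x clear] — {P2, P7}
3. P3@(0, 0) [-x clear] — {P2, P3, P7}
4. P10@(-1, 0) [-y clear] — {P10, P2, P3, P7}
5. P12@(-1, 1) [+y clear] — {P10, P12, P2, P3, P7}
6. P11@(1, 0) [+x clear] — {P10, P11, P12, P2, P3, P7}
7. P1@(1, -1) [-y clear] — {P1, P10, P11, P12, P2, P3, P7}
8. P4@(0, 3) [-x clear] — {P1, P10, P11, P12, P2, P3, P4, P7}
9. P9@(-1, 3) [-x clear] — {P1, P10, P11, P12, P2, P3, P4, P7, P9}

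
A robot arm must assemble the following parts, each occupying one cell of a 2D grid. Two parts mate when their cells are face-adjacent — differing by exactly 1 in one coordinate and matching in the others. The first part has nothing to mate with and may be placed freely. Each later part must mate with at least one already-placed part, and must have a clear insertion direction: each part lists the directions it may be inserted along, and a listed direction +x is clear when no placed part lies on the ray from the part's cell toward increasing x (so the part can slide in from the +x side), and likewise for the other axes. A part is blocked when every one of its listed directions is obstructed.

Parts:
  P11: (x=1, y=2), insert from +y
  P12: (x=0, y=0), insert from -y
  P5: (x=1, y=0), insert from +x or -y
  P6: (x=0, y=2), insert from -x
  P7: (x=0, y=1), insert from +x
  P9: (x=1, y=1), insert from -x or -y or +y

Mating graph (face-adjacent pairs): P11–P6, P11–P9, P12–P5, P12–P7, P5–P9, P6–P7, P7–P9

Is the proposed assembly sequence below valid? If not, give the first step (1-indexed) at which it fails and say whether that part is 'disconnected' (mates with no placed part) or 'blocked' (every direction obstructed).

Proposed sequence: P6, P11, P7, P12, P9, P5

1. P6@(0, 2) [-x clear] — {P6}
2. P11@(1, 2) [+y clear] — {P11, P6}
3. P7@(0, 1) [+x clear] — {P11, P6, P7}
4. P12@(0, 0) [-y clear] — {P11, P12, P6, P7}
5. P9@(1, 1) [-y clear] — {P11, P12, P6, P7, P9}
6. P5@(1, 0) [+x clear] — {P11, P12, P5, P6, P7, P9}

Valid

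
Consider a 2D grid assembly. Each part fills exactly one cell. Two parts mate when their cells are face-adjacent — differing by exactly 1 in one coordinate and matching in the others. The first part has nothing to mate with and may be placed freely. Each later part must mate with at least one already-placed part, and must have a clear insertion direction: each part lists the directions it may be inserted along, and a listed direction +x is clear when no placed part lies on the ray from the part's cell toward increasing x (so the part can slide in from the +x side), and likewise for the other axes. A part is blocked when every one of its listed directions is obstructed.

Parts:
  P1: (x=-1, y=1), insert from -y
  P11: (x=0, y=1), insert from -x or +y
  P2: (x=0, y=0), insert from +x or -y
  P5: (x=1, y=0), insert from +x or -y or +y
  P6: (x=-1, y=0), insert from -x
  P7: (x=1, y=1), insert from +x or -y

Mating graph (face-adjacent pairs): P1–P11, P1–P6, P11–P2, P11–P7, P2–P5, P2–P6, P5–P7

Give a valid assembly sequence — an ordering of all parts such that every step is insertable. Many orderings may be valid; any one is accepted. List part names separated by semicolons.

P5; P7; P2; P11; P1; P6

1. P5@(1, 0) [+x clear] — {P5}
2. P7@(1, 1) [+x clear] — {P5, P7}
3. P2@(0, 0) [-y clear] — {P2, P5, P7}
4. P11@(0, 1) [-x clear] — {P11, P2, P5, P7}
5. P1@(-1, 1) [-y clear] — {P1, P11, P2, P5, P7}
6. P6@(-1, 0) [-x clear] — {P1, P11, P2, P5, P6, P7}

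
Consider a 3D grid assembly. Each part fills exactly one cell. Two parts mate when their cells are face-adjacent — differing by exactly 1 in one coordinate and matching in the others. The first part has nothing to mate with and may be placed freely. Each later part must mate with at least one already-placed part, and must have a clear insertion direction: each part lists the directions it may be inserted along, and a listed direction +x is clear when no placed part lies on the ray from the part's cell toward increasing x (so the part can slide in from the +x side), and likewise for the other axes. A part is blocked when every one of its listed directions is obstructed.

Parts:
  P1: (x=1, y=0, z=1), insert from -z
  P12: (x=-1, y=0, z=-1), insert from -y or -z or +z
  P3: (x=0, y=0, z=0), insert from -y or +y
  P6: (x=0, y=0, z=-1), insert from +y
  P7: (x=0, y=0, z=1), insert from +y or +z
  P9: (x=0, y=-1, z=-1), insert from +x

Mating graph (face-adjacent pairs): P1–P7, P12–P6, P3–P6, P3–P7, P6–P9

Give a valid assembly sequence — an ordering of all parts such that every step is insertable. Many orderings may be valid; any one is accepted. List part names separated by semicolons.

P9; P6; P12; P3; P7; P1

1. P9@(0, -1, -1) [+x clear] — {P9}
2. P6@(0, 0, -1) [+y clear] — {P6, P9}
3. P12@(-1, 0, -1) [-y clear] — {P12, P6, P9}
4. P3@(0, 0, 0) [-y clear] — {P12, P3, P6, P9}
5. P7@(0, 0, 1) [+y clear] — {P12, P3, P6, P7, P9}
6. P1@(1, 0, 1) [-z clear] — {P1, P12, P3, P6, P7, P9}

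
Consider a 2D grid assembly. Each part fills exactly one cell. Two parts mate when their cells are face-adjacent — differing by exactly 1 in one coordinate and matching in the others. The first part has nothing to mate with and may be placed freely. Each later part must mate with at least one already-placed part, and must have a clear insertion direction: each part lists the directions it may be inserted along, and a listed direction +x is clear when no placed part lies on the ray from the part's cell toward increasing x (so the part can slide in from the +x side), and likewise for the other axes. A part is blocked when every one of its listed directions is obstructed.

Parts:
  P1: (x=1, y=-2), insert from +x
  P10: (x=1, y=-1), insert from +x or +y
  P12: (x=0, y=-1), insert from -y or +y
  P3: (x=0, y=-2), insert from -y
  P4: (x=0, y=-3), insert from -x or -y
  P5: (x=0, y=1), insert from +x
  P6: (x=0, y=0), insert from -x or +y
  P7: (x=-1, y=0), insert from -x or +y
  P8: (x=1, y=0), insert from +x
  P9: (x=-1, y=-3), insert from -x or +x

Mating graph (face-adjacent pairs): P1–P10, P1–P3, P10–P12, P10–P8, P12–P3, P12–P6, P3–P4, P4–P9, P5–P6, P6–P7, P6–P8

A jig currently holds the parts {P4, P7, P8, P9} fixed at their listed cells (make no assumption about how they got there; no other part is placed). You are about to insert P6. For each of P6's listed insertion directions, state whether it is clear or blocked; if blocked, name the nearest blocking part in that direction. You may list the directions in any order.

-x: nearest on ray is P7@(-1, 0) ⇒ blocked
+y: ray from P6(0, 0) has no placed part ⇒ clear

+y: clear; -x: blocked by P7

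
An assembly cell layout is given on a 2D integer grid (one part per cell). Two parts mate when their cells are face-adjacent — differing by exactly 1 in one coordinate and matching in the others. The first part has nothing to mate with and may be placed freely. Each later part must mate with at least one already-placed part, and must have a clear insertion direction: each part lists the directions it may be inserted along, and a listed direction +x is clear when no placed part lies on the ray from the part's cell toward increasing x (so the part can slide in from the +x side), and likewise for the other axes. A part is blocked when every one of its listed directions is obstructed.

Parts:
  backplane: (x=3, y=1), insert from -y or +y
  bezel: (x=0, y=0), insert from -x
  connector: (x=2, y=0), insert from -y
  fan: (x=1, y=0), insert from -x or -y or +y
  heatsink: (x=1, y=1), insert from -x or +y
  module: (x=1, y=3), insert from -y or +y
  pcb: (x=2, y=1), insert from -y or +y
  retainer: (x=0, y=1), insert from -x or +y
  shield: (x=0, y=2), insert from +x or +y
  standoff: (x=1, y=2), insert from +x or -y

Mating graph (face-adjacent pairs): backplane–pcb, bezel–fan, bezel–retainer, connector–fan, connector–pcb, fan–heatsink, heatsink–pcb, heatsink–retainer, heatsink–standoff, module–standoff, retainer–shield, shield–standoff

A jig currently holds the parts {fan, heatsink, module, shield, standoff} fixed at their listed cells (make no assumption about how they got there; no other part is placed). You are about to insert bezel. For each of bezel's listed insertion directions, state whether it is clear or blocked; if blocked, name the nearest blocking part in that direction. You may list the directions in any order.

-x: ray from bezel(0, 0) has no placed part ⇒ clear

-x: clear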